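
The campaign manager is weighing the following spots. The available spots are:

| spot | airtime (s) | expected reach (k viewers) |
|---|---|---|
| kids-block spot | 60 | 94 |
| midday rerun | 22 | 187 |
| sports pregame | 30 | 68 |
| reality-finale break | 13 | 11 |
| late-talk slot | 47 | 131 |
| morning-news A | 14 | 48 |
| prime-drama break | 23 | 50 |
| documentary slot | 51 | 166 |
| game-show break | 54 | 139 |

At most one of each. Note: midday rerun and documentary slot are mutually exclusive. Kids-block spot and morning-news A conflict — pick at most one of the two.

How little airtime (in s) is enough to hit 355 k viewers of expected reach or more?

Minimise s subject to total expected reach ≥ 355.
Taking midday rerun + late-talk slot + morning-news A gives 366 (≥ 355) for 83 s.
Below 83 s the best achievable stays under 355.

83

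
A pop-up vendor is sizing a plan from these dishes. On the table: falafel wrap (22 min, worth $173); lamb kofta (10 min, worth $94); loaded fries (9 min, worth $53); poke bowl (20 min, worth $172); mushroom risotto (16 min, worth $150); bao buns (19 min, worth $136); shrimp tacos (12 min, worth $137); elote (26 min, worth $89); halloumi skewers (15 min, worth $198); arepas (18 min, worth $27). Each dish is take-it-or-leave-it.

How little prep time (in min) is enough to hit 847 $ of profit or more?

92

Minimise min subject to total profit ≥ 847.
lamb kofta + poke bowl + mushroom risotto + bao buns + shrimp tacos + halloumi skewers: 887 profit at 92 min.
Below 92 min the best achievable stays under 847.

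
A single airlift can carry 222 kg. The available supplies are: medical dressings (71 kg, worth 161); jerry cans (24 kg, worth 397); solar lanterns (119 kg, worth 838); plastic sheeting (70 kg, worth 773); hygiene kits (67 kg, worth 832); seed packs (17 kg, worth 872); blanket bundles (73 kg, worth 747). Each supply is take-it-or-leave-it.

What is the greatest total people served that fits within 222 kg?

2874

By people served per kg: seed packs 51.29, jerry cans 16.54, hygiene kits 12.42, plastic sheeting 11.04 lead.
The ratio ordering already packs tightly: jerry cans + plastic sheeting + hygiene kits + seed packs, 178 kg, 2874.
No other feasible combination exceeds 2874.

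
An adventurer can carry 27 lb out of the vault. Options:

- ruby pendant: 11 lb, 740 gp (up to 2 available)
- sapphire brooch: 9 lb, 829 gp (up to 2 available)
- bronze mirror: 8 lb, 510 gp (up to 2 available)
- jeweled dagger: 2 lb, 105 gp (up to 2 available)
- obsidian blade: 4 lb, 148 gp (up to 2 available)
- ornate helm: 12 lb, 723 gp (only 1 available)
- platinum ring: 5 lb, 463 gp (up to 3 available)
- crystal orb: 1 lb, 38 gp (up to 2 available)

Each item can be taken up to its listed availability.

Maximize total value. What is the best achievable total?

2361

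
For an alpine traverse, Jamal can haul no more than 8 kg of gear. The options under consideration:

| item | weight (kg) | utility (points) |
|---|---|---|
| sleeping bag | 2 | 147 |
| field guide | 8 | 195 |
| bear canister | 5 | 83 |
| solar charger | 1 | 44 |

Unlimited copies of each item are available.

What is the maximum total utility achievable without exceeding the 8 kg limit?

Density check — sleeping bag 73.50, solar charger 44.00, field guide 24.38, bear canister 16.60 are the best per kg.
Best packing: 4×sleeping bag — 8 kg, 588 total.
That's the maximum — no swap from here does better than 588.

588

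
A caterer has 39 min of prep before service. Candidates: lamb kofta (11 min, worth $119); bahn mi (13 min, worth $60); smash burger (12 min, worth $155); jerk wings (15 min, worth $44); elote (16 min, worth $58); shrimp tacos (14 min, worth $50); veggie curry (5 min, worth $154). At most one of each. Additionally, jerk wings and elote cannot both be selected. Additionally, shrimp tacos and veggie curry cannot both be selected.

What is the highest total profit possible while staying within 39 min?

Ranking by ratio (profit/min): veggie curry 30.80, smash burger 12.92, lamb kofta 10.82, bahn mi 4.62.
Taking lamb kofta + smash burger + veggie curry: 28 min used, 428 in profit.

428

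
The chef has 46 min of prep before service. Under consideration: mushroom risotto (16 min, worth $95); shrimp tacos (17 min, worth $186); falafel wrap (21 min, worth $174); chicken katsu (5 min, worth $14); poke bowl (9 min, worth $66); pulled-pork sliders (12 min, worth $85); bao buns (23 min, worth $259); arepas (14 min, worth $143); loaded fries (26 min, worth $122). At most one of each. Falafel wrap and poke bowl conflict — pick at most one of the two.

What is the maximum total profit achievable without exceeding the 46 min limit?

468

Filling by ratio: shrimp tacos + chicken katsu + bao buns for 459, with 1 min left unused.
The 22 min tied up in shrimp tacos and chicken katsu is better spent on poke bowl + arepas — total rises to 468 (46 min).
Nothing else feasible within 46 min beats 468.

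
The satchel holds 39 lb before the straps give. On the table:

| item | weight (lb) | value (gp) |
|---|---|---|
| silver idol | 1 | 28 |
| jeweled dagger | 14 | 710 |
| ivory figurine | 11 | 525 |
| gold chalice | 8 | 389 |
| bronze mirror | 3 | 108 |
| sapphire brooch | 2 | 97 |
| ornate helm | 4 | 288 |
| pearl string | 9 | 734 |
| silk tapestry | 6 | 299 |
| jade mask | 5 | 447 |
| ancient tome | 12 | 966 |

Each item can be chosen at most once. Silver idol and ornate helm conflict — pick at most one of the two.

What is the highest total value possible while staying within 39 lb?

2842

Taking bronze mirror + ornate helm + pearl string + silk tapestry + jade mask + ancient tome: 39 lb used, 2842 in value.
No other feasible combination exceeds 2842.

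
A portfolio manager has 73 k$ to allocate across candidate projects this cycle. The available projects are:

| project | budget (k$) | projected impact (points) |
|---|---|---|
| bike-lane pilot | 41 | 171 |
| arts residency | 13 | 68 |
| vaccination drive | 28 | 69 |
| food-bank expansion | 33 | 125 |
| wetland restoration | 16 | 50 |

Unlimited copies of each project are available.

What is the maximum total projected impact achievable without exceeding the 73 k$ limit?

340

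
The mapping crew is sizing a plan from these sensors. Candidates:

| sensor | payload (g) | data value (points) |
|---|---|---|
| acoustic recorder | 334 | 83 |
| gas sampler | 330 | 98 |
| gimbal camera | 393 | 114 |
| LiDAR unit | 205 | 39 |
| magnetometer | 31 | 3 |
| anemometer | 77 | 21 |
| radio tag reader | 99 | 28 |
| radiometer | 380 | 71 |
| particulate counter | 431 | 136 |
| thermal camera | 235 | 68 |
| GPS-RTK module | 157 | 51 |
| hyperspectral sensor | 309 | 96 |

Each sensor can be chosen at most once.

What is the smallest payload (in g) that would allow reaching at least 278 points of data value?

Need the lightest bundle worth ≥ 278.
Taking particulate counter + GPS-RTK module + hyperspectral sensor gives 283 (≥ 278) for 897 g.
No combination under 897 g hits 278.

897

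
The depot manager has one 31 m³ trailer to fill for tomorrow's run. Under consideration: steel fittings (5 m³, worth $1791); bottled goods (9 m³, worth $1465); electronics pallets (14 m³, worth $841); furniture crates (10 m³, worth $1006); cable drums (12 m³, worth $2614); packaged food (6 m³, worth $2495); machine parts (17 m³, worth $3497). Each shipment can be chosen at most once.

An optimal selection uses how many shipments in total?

The maximum revenue within 31 m³ is 7783.
One optimal bundle: steel fittings + packaged food + machine parts (28 m³).
Any selection reaching 7783 contains exactly 3 shipments.

3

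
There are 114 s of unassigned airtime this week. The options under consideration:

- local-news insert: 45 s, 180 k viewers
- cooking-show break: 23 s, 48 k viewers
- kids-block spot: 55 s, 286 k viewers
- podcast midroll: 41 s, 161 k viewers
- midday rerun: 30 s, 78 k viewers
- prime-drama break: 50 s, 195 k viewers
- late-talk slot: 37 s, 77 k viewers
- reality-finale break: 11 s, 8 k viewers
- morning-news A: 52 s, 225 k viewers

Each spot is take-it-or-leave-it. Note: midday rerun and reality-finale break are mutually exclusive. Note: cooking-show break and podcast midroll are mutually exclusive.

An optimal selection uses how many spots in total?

2

Best achievable expected reach is 511.
kids-block spot + morning-news A hits 511 at 107 s.
Every optimal selection uses 2 spots.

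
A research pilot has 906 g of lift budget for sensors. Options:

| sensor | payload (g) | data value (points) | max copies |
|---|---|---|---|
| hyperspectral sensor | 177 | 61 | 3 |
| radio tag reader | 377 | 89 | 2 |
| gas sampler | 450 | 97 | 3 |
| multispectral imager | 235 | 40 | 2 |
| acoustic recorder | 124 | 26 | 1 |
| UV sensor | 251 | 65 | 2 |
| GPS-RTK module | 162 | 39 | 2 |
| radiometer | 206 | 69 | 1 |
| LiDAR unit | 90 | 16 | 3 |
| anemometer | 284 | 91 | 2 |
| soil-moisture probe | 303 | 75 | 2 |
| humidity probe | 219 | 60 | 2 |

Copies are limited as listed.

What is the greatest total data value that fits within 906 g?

Density check — hyperspectral sensor 0.34, radiometer 0.33, anemometer 0.32 are the best per g.
Best packing: 3×hyperspectral sensor + GPS-RTK module + radiometer — 899 g, 291 total.
The spare 7 g is too small for any remaining sensor, and no exchange beats 291.

291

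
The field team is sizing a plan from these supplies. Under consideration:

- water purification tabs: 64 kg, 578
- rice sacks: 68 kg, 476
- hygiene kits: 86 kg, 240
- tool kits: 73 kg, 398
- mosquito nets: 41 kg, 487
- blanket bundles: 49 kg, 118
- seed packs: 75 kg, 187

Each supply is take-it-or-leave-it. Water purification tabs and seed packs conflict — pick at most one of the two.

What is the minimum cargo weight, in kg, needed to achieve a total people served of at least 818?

105

Minimise kg subject to total people served ≥ 818.
water purification tabs + mosquito nets reaches 1065 using 105 kg.
Any bundle with less than 105 kg falls short of 818.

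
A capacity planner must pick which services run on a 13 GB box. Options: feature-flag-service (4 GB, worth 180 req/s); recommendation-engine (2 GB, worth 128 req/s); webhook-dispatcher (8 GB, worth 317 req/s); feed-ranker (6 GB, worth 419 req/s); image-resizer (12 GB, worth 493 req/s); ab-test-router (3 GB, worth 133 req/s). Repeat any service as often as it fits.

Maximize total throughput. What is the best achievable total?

By throughput per GB: feed-ranker 69.83, recommendation-engine 64.00, feature-flag-service 45.00 lead.
Taking 2×feed-ranker: 12 GB used, 838 in throughput.
The spare 1 GB is too small for any remaining service, and no exchange beats 838.

838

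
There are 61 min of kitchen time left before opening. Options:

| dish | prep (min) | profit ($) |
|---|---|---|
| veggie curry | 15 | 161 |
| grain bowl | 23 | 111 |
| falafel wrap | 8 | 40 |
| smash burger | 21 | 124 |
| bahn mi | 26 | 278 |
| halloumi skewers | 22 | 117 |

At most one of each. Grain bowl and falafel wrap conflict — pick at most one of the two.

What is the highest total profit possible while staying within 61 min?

The ratio ordering already packs tightly: veggie curry + falafel wrap + bahn mi, 49 min, 479.
An exhaustive check of the 64 subsets confirms 479.

479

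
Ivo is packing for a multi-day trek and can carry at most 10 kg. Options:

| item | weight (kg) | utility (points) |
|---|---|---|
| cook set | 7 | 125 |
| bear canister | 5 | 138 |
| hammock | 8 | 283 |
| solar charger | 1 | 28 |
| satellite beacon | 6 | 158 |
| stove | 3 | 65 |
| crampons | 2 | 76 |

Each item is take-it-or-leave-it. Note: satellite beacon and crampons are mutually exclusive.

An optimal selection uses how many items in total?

Best achievable utility is 359.
One optimal bundle: hammock + crampons (10 kg).
Any selection reaching 359 contains exactly 2 items.

2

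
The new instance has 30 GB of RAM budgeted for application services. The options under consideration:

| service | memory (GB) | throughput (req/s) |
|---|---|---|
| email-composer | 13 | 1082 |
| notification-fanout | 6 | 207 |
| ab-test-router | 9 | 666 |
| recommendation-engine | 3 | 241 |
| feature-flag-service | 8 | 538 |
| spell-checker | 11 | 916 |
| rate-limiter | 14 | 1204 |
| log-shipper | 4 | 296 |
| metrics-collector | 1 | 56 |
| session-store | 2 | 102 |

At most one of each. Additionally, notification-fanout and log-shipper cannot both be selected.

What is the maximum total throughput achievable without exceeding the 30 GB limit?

Greedy by ratio would take recommendation-engine + spell-checker + rate-limiter + metrics-collector: 29 GB used, total 2417.
Dropping spell-checker and metrics-collector frees 12 GB; slotting in email-composer (13 GB) lifts the total to 2527 at 30 GB.

2527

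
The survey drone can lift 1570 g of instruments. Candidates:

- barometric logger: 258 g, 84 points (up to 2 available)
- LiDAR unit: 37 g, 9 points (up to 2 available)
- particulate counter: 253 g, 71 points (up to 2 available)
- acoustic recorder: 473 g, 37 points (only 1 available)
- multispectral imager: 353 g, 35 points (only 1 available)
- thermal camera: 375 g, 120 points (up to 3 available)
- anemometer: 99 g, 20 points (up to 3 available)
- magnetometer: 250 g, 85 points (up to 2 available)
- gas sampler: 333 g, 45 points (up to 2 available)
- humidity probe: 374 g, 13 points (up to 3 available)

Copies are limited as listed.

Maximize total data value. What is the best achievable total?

503

Density check — magnetometer 0.34, barometric logger 0.33, thermal camera 0.32 are the best per g.
Taking the top-ratio sensors first gives 2×barometric logger + 2×LiDAR unit + thermal camera + anemometer + 2×magnetometer for 496 (1564 g).
Dropping barometric logger and LiDAR unit and anemometer frees 394 g; slotting in thermal camera (375 g) lifts the total to 503 at 1545 g.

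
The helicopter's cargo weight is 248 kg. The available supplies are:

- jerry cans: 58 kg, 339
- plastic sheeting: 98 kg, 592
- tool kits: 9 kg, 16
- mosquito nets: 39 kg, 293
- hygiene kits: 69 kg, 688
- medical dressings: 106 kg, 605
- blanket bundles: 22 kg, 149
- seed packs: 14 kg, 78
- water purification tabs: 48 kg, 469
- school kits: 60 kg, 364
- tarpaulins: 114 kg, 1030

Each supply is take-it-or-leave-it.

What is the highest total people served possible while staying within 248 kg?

2265

Best packing: hygiene kits + seed packs + water purification tabs + tarpaulins — 245 kg, 2265 total.
Runner-up tool kits + hygiene kits + water purification tabs + tarpaulins tops out at 2203.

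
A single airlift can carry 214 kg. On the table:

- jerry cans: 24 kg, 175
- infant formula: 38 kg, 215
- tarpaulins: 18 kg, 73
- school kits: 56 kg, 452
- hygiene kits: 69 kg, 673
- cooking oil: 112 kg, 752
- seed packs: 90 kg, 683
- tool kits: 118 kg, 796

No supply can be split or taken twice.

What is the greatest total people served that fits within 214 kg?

1644

Greedy by ratio would take jerry cans + infant formula + tarpaulins + school kits + hygiene kits: 205 kg used, total 1588.
Dropping infant formula and tarpaulins and school kits frees 112 kg; slotting in tool kits (118 kg) lifts the total to 1644 at 211 kg.
That's the maximum — no swap from here does better than 1644.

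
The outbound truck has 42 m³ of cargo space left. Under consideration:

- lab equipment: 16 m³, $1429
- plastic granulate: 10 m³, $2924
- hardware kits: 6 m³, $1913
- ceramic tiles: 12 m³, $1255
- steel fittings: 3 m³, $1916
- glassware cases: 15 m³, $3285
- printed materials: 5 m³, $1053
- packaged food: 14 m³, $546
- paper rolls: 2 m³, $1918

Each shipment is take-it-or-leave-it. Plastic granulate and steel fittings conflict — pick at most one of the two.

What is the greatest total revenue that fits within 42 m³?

11093

Taking plastic granulate + hardware kits + glassware cases + printed materials + paper rolls: 38 m³ used, 11093 in revenue.
Next best is lab equipment + hardware kits + steel fittings + glassware cases + paper rolls at 10461 (42 m³) — short by 632.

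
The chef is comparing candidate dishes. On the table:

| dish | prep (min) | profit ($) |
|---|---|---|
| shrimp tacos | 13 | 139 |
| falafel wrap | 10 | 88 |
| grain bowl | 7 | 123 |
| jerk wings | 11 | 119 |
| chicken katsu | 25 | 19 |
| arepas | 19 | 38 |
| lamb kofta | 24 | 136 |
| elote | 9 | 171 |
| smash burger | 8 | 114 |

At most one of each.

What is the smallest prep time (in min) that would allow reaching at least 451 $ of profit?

34

Look for the lowest-prep combination reaching 451.
Taking falafel wrap + grain bowl + elote + smash burger gives 496 (≥ 451) for 34 min.
Below 34 min the best achievable stays under 451.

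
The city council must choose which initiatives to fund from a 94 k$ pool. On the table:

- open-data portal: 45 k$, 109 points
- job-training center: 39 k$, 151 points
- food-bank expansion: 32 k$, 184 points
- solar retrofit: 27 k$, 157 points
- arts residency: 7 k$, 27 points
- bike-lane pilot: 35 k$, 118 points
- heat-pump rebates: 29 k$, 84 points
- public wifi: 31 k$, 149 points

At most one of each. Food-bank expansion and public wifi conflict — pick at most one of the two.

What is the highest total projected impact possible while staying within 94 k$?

459

Taking food-bank expansion + solar retrofit + bike-lane pilot: 94 k$ used, 459 in projected impact.
Runner-up food-bank expansion + solar retrofit + heat-pump rebates tops out at 425.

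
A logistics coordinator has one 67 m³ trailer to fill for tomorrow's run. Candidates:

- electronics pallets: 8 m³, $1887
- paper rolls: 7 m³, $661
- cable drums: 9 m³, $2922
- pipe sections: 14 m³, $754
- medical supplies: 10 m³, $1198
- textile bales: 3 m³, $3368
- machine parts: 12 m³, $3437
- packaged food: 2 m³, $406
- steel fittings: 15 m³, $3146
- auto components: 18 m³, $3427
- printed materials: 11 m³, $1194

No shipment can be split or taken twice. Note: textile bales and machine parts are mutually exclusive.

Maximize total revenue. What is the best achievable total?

Best packing: electronics pallets + cable drums + medical supplies + textile bales + packaged food + steel fittings + auto components — 65 m³, 16354 total.
The spare 2 m³ is too small for any remaining shipment, and no feasible exchange beats 16354.

16354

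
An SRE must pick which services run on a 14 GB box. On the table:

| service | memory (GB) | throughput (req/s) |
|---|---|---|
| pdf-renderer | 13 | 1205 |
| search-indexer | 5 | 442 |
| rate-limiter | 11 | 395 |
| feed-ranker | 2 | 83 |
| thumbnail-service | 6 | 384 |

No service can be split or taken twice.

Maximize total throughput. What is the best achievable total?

1205

By throughput per GB: pdf-renderer 92.69, search-indexer 88.40, thumbnail-service 64.00, feed-ranker 41.50 lead.
Best packing: pdf-renderer — 13 GB, 1205 total.
The spare 1 GB is too small for any remaining service, and no exchange beats 1205.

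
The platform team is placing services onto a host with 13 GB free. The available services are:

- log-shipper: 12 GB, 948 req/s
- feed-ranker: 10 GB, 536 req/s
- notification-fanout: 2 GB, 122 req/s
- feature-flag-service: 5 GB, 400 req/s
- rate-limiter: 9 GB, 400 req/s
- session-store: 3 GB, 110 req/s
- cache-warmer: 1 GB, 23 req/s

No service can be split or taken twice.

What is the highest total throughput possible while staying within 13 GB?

971

Taking the top-ratio services first gives notification-fanout + feature-flag-service + session-store + cache-warmer for 655 (11 GB).
Dropping notification-fanout and feature-flag-service and session-store frees 10 GB; slotting in log-shipper (12 GB) lifts the total to 971 at 13 GB.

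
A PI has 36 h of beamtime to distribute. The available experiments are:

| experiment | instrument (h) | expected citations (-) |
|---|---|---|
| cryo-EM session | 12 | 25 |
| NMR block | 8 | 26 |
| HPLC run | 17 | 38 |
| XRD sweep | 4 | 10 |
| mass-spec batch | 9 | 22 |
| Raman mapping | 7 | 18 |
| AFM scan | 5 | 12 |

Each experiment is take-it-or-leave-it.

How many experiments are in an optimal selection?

4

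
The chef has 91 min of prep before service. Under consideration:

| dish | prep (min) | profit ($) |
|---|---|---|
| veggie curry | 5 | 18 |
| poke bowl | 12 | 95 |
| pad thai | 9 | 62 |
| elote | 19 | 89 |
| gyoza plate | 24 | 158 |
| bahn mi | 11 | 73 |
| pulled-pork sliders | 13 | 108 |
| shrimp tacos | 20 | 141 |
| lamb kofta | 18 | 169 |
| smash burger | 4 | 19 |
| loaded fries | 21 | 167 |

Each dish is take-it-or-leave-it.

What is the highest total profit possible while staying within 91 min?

707

By profit per min: lamb kofta 9.39, pulled-pork sliders 8.31, loaded fries 7.95, poke bowl 7.92 lead.
Filling by ratio: poke bowl + pulled-pork sliders + shrimp tacos + lamb kofta + smash burger + loaded fries for 699, with 3 min left unused.
Replace pulled-pork sliders and smash burger with pad thai + bahn mi: the trade gains 8 net, giving 707 at 91 min.
No other feasible combination exceeds 707.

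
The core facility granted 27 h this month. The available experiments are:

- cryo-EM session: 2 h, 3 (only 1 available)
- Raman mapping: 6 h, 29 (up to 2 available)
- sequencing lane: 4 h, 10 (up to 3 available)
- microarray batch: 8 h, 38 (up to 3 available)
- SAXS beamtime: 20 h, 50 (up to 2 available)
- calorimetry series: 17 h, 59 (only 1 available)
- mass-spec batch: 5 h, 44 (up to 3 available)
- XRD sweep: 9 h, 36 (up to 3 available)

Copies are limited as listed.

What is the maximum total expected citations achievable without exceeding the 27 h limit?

190

Ranking by ratio (expected citations/h): mass-spec batch 8.80, Raman mapping 4.83, microarray batch 4.75, XRD sweep 4.00.
Best packing: 2×Raman mapping + 3×mass-spec batch — 27 h, 190 total.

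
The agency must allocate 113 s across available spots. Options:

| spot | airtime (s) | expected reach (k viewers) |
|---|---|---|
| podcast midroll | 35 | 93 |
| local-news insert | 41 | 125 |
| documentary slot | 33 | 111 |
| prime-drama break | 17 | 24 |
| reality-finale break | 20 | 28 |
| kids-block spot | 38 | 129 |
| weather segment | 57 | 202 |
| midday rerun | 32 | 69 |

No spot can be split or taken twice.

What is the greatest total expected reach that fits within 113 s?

365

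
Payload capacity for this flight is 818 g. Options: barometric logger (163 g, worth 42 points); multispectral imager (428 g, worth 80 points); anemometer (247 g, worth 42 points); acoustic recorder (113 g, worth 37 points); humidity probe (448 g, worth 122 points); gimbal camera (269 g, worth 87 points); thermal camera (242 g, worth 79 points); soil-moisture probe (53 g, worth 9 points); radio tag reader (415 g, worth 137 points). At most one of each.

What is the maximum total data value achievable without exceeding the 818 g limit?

Taking the top-ratio sensors first gives acoustic recorder + thermal camera + radio tag reader for 253 (770 g).
The 242 g tied up in thermal camera is better spent on gimbal camera — total rises to 261 (797 g).

261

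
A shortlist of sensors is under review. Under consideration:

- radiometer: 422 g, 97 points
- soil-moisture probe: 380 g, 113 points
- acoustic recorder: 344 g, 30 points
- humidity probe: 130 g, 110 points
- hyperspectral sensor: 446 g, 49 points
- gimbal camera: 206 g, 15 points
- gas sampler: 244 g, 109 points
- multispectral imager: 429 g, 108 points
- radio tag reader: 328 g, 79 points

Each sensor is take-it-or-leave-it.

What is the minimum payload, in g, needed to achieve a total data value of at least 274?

Look for the lowest-payload combination reaching 274.
humidity probe + gas sampler + radio tag reader: 298 data value at 702 g.
No combination under 702 g hits 274.

702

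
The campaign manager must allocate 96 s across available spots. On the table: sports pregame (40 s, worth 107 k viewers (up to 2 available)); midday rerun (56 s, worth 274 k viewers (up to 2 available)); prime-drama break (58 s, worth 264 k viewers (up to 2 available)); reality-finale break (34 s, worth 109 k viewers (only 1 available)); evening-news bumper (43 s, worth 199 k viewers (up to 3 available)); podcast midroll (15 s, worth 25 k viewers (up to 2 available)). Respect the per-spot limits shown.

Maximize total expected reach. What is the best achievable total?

Density check — midday rerun 4.89, evening-news bumper 4.63, prime-drama break 4.55, reality-finale break 3.21 are the best per s.
Taking the top-ratio spots first gives midday rerun + reality-finale break for 383 (90 s).
The 90 s tied up in midday rerun and reality-finale break is better spent on 2×evening-news bumper — total rises to 398 (86 s).
The spare 10 s is too small for any remaining spot, and no exchange beats 398.

398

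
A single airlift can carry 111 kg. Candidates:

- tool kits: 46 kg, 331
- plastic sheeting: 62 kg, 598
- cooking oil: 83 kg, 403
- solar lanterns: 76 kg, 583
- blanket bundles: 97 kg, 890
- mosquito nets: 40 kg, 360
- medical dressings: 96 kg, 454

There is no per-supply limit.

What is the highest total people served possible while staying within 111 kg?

958

The ratio ordering already packs tightly: plastic sheeting + mosquito nets, 102 kg, 958.
That's the maximum — no swap from here does better than 958.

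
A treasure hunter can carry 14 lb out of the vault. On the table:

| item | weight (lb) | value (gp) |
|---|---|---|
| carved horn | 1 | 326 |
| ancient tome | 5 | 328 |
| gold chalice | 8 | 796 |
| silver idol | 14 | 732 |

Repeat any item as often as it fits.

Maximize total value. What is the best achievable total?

Ranking by ratio (value/lb): carved horn 326.00, gold chalice 99.50, ancient tome 65.60, silver idol 52.29.
14×carved horn uses 14 of the 14 lb and totals 4564.
No other feasible combination exceeds 4564.

4564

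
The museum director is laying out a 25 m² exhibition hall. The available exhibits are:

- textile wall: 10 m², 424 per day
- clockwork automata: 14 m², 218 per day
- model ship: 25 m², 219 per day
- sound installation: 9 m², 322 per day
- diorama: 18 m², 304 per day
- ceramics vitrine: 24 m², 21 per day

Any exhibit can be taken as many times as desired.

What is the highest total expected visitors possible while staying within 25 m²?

848

The ratio ordering already packs tightly: 2×textile wall, 20 m², 848.
The spare 5 m² is too small for any remaining exhibit, and no exchange beats 848.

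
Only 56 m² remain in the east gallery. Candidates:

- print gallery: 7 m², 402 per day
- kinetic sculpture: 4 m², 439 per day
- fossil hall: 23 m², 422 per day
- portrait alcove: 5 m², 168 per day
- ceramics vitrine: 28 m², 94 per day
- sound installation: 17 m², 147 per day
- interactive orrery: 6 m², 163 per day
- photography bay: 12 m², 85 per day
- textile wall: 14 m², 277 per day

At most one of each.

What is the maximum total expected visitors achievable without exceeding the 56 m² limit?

1708

A density-first pass picks print gallery + kinetic sculpture + portrait alcove + sound installation + interactive orrery + textile wall — 1596 at 53 m².
Dropping sound installation and interactive orrery frees 23 m²; slotting in fossil hall (23 m²) lifts the total to 1708 at 53 m².
The spare 3 m² is too small for any remaining exhibit, and no exchange beats 1708.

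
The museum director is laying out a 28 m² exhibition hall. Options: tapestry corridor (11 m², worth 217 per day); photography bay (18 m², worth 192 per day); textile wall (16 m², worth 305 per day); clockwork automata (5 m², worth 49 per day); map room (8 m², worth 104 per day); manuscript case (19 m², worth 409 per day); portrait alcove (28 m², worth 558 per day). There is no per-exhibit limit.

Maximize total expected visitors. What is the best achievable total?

558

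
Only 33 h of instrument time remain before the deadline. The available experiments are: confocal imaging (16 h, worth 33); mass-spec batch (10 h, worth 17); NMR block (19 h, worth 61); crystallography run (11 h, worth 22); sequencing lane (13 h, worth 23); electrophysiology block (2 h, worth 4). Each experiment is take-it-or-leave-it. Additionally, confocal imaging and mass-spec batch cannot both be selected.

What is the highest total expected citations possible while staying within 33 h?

87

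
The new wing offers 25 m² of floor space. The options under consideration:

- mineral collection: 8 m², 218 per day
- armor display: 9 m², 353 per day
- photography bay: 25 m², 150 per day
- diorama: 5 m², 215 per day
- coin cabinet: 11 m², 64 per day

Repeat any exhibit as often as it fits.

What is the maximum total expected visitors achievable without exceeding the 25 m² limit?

Best packing: 5×diorama — 25 m², 1075 total.

1075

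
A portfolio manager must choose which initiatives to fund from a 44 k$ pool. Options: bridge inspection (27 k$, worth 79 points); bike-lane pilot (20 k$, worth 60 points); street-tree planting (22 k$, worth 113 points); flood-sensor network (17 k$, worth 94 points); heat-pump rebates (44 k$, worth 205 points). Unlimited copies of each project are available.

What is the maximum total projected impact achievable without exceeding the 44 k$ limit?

A density-first pass picks 2×flood-sensor network — 188 at 34 k$.
The 34 k$ tied up in 2×flood-sensor network is better spent on 2×street-tree planting — total rises to 226 (44 k$).
Every other selection either busts 44 k$ or fails to beat 226.

226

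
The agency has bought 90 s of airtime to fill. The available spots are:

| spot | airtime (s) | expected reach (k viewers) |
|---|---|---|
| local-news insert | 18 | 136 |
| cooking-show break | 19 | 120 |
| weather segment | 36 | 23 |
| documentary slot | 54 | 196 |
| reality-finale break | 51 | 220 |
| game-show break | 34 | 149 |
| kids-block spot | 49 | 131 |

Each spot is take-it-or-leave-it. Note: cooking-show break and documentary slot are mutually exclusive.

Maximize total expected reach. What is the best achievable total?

476

Density check — local-news insert 7.56, cooking-show break 6.32, game-show break 4.38, reality-finale break 4.31 are the best per s.
The ratio heuristic lands on local-news insert + cooking-show break + game-show break (405) but leaves 19 s idle.
Dropping game-show break frees 34 s; slotting in reality-finale break (51 s) lifts the total to 476 at 88 s.
Next best is local-news insert + cooking-show break + game-show break at 405 (71 s) — short by 71.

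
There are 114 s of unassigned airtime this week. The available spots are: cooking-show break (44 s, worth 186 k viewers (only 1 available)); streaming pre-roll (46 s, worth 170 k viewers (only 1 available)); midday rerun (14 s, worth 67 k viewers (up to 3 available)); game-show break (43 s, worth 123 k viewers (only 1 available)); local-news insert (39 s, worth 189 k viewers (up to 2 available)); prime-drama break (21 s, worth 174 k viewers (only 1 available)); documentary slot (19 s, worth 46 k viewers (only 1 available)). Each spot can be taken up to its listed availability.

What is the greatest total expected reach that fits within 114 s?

Taking midday rerun + 2×local-news insert + prime-drama break: 113 s used, 619 in expected reach.
No other feasible combination exceeds 619.

619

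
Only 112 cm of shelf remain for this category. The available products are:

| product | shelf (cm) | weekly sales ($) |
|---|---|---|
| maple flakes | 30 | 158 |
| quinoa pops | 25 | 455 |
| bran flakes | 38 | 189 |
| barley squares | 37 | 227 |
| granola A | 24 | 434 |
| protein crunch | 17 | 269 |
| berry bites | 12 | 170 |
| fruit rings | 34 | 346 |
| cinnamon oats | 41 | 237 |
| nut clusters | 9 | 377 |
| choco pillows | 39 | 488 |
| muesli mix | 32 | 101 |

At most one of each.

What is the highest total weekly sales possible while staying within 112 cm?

1924

Greedy by ratio would take quinoa pops + granola A + protein crunch + berry bites + nut clusters: 87 cm used, total 1705.
The 17 cm tied up in protein crunch is better spent on choco pillows — total rises to 1924 (109 cm).
Runner-up quinoa pops + granola A + protein crunch + fruit rings + nut clusters tops out at 1881.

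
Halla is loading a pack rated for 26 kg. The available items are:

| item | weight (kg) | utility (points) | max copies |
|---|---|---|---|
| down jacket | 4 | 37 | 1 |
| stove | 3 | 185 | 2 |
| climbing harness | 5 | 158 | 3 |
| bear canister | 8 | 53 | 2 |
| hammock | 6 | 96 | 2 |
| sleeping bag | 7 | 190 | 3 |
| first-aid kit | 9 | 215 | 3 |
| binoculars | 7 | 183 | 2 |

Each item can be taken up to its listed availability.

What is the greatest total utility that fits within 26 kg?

Ranking by ratio (utility/kg): stove 61.67, climbing harness 31.60, sleeping bag 27.14.
A density-first pass picks down jacket + 2×stove + 3×climbing harness — 881 at 25 kg.
Dropping down jacket and 2×climbing harness frees 14 kg; slotting in 2×sleeping bag (14 kg) lifts the total to 908 at 25 kg.
The spare 1 kg is too small for any remaining item, and no exchange beats 908.

908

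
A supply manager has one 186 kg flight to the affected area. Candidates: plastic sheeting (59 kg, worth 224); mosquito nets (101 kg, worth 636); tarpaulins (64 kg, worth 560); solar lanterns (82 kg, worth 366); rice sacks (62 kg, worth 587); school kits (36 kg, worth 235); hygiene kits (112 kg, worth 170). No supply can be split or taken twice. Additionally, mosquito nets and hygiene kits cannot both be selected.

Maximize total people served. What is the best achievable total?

The ratio ordering already packs tightly: tarpaulins + rice sacks + school kits, 162 kg, 1382.

1382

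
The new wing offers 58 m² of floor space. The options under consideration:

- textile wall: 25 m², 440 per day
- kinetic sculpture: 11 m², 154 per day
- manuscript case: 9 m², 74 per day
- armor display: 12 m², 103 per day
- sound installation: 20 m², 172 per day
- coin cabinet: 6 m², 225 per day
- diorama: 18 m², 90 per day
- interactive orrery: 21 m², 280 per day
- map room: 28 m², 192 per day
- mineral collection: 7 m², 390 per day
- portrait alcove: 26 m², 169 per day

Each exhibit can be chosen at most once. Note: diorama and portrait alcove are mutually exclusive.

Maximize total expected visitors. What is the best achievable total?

1283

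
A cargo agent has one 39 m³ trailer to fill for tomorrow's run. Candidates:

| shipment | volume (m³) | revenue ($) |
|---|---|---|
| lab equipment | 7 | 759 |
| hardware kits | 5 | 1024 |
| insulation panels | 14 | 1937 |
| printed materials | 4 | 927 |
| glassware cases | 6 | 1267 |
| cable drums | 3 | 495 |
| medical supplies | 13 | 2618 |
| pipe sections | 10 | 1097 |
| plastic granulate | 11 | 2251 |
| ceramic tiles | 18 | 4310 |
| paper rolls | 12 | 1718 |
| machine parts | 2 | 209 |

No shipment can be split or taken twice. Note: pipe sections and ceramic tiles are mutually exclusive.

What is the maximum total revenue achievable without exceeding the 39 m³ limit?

The ratio heuristic lands on hardware kits + printed materials + glassware cases + cable drums + ceramic tiles + machine parts (8232) but leaves 1 m³ idle.
Replace hardware kits and cable drums and machine parts with plastic granulate: the trade gains 523 net, giving 8755 at 39 m³.
No other feasible combination exceeds 8755.

8755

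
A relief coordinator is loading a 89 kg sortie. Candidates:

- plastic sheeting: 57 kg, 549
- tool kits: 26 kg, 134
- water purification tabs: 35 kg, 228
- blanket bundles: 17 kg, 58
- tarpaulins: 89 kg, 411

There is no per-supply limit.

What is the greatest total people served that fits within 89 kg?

Density check — plastic sheeting 9.63, water purification tabs 6.51, tool kits 5.15, tarpaulins 4.62 are the best per kg.
Taking plastic sheeting + tool kits: 83 kg used, 683 in people served.

683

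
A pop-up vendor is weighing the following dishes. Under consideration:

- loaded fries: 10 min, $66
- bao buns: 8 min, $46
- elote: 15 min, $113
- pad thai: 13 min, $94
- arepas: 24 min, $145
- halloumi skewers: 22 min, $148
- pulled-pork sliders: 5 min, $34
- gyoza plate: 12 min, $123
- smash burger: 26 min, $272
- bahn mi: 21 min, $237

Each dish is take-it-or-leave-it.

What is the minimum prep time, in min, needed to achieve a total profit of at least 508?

Minimise min subject to total profit ≥ 508.
smash burger + bahn mi reaches 509 using 47 min.
Below 47 min the best achievable stays under 508.

47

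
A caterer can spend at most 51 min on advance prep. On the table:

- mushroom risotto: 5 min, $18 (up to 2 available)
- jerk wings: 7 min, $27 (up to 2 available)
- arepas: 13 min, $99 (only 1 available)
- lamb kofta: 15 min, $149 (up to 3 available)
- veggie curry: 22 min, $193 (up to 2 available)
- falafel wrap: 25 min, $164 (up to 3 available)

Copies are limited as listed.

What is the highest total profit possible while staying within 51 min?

The ratio ordering already packs tightly: mushroom risotto + 3×lamb kofta, 50 min, 465.
That's the maximum — no swap from here does better than 465.

465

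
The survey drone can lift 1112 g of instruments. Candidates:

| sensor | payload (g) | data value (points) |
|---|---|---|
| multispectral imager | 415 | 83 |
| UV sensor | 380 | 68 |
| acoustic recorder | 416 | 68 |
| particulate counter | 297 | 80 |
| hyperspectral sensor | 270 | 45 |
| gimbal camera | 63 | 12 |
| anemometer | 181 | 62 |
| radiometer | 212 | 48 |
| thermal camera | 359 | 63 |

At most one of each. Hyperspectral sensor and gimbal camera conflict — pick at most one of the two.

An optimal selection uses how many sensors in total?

4

Best achievable data value is 273.
multispectral imager + particulate counter + anemometer + radiometer hits 273 at 1105 g.
Any selection reaching 273 contains exactly 4 sensors.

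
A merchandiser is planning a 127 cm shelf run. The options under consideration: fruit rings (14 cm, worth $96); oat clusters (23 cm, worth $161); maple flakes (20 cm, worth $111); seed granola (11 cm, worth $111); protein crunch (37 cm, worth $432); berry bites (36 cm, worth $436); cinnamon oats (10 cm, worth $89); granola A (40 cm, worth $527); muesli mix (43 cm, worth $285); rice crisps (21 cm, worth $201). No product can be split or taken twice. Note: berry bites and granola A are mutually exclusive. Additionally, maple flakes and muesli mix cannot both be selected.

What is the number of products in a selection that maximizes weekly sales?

5

Optimal total is 1367.
For example fruit rings + seed granola + protein crunch + granola A + rice crisps achieves it, using 123 cm.
Every optimal selection uses 5 products.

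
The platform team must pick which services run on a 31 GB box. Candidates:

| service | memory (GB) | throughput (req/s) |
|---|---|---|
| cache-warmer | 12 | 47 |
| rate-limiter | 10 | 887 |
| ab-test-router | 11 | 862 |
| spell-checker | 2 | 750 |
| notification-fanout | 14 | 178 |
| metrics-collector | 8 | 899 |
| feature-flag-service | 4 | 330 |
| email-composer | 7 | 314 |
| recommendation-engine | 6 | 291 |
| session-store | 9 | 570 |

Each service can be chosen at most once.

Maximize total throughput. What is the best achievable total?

Filling by ratio: rate-limiter + spell-checker + metrics-collector + feature-flag-service + recommendation-engine for 3157, with 1 GB left unused.
The 10 GB tied up in feature-flag-service and recommendation-engine is better spent on ab-test-router — total rises to 3398 (31 GB).
Nothing else within 31 GB beats 3398.

3398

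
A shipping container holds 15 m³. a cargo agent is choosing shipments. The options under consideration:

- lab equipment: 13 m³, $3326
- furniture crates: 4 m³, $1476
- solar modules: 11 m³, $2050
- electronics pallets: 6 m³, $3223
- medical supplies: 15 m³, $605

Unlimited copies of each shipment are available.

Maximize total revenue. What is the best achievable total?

By revenue per m³: electronics pallets 537.17, furniture crates 369.00, lab equipment 255.85, solar modules 186.36 lead.
The ratio ordering already packs tightly: 2×electronics pallets, 12 m³, 6446.
No other feasible combination exceeds 6446.

6446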